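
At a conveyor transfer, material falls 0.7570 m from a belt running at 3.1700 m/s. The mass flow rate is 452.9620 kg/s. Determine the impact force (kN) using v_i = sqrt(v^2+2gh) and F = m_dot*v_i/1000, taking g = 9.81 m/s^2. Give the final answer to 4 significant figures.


v_i = sqrt(3.1700^2 + 2*9.81*0.7570) = 4.99011 m/s
F = 452.9620 * 4.99011 / 1000
F = 2.260 kN


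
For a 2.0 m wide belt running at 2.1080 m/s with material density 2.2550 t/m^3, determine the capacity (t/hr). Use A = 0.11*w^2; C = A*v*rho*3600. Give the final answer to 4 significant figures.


A = 0.11 * 2.0^2 = 0.44 m^2
C = 0.44 * 2.1080 * 2.2550 * 3600
C = 7530 t/hr


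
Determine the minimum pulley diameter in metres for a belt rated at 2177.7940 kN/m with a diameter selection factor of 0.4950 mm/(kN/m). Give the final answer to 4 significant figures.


D = 2177.7940 * 0.4950 / 1000
D = 1.078 m


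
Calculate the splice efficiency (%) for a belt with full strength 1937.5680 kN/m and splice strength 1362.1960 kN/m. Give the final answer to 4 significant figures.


Eff = 1362.1960 / 1937.5680 * 100
Eff = 70.30 %


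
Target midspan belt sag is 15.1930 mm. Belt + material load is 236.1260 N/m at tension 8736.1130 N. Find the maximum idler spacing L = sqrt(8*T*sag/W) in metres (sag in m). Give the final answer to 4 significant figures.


sag = 15.1930/1000 = 0.015193 m
L = sqrt(8 * 8736.1130 * 0.015193 / 236.1260)
L = 2.121 m


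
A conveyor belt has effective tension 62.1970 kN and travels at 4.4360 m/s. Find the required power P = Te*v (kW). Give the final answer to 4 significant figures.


P = Te * v = 62.1970 * 4.4360
P = 275.9 kW


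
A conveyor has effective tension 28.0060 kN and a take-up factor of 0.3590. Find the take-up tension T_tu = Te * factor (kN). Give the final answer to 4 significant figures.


T_tu = 28.0060 * 0.3590
T_tu = 10.05 kN


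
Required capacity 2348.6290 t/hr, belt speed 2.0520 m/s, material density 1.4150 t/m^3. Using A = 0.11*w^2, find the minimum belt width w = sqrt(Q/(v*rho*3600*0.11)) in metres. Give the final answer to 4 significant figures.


A_req = 2348.6290 / (2.0520 * 1.4150 * 3600) = 0.224687 m^2
w = sqrt(0.224687 / 0.11)
w = 1.429 m


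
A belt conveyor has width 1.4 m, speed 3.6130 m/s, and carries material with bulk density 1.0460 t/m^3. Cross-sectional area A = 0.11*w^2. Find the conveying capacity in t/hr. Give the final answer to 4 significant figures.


A = 0.11 * 1.4^2 = 0.2156 m^2
C = 0.2156 * 3.6130 * 1.0460 * 3600
C = 2933 t/hr


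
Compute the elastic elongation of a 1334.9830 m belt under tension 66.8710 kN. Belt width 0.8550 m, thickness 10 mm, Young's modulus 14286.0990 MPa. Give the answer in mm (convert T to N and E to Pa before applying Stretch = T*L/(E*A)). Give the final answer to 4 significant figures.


A = 0.8550 * 0.01 = 0.00855 m^2
Stretch = 66.8710*1000 * 1334.9830 / (14286.0990e6 * 0.00855) * 1000
Stretch = 730.9 mm


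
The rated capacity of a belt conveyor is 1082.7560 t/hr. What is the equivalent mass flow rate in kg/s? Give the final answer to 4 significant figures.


m_dot = 1082.7560 * 1000 / 3600
m_dot = 300.8 kg/s


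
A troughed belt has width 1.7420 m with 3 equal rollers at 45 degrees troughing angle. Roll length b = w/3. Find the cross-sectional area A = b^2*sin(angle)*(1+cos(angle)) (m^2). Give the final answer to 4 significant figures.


b = 1.7420/3 = 0.580667 m
A = 0.580667^2 * sin(45 deg) * (1 + cos(45 deg))
A = 0.4070 m^2


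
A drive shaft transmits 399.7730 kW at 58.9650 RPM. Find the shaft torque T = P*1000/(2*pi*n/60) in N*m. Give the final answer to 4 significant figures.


omega = 2*pi*58.9650/60 = 6.1748 rad/s
T = 399.7730*1000 / 6.1748
T = 64740 N*m


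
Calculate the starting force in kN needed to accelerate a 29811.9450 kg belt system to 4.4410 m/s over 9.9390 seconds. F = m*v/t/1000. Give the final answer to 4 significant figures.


F = 29811.9450 * 4.4410 / 9.9390 / 1000
F = 13.32 kN


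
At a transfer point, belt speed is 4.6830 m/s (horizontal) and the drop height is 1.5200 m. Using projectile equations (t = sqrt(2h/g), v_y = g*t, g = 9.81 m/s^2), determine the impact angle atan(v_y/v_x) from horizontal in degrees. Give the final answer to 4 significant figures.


t = sqrt(2*1.5200/9.81) = 0.556676 s
v_y = 9.81 * 0.556676 = 5.46099 m/s
angle = atan(5.46099 / 4.6830) = 49.39 deg


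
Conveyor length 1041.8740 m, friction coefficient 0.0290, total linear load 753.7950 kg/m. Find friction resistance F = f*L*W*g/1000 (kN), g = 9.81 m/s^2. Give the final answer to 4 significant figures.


F = 0.0290 * 1041.8740 * 753.7950 * 9.81 / 1000
F = 223.4 kN


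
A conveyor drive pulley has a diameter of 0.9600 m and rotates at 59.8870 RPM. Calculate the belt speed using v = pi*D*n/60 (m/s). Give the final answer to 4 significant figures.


v = pi * 0.9600 * 59.8870 / 60
v = 3.010 m/s


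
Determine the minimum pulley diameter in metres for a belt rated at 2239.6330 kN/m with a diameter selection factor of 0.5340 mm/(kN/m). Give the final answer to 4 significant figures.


D = 2239.6330 * 0.5340 / 1000
D = 1.196 m


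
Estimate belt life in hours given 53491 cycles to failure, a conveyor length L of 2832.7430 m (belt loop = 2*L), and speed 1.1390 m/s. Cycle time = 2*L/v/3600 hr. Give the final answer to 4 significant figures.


cycle_time = 2 * 2832.7430 / 1.1390 / 3600 = 1.38169 hr
life = 53491 * 1.38169 = 73910 hours


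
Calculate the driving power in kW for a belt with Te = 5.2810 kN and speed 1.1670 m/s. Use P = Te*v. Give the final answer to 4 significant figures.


P = Te * v = 5.2810 * 1.1670
P = 6.163 kW


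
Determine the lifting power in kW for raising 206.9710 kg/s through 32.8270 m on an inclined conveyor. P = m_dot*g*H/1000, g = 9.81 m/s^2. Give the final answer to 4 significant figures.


P = 206.9710 * 9.81 * 32.8270 / 1000
P = 66.65 kW


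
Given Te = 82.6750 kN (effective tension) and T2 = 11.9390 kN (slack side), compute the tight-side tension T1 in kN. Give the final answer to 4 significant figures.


T1 = Te + T2 = 82.6750 + 11.9390
T1 = 94.61 kN


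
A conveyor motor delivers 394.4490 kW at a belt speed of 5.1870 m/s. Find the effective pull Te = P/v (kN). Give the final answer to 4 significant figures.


Te = P / v = 394.4490 / 5.1870
Te = 76.05 kN


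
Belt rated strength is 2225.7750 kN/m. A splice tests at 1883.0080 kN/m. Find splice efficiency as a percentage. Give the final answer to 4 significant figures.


Eff = 1883.0080 / 2225.7750 * 100
Eff = 84.60 %


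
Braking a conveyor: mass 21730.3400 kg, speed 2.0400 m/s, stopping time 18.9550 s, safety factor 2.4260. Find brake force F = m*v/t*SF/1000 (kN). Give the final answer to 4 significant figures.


F = 21730.3400 * 2.0400 / 18.9550 * 2.4260 / 1000
F = 5.674 kN


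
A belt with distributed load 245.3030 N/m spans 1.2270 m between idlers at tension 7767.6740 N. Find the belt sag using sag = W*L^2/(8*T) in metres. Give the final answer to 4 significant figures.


sag = 245.3030 * 1.2270^2 / (8 * 7767.6740)
sag = 0.005943 m


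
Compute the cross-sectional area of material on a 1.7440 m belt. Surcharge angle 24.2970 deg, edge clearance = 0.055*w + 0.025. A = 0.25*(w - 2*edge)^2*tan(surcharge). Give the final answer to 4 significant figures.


edge = 0.055*1.7440 + 0.025 = 0.12092 m
ew = 1.7440 - 2*0.12092 = 1.50216 m
A = 0.25 * 1.50216^2 * tan(24.2970 deg)
A = 0.2547 m^2


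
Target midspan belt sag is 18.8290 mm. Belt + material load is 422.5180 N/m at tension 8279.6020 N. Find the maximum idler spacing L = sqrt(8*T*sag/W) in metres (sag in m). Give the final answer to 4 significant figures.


sag = 18.8290/1000 = 0.018829 m
L = sqrt(8 * 8279.6020 * 0.018829 / 422.5180)
L = 1.718 m


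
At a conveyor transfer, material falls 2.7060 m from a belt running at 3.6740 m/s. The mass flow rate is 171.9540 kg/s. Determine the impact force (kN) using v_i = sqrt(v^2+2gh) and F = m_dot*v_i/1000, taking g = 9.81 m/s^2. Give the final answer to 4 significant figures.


v_i = sqrt(3.6740^2 + 2*9.81*2.7060) = 8.16027 m/s
F = 171.9540 * 8.16027 / 1000
F = 1.403 kN


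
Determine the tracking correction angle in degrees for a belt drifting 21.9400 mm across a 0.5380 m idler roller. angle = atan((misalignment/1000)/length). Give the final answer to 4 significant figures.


misalign_m = 21.9400 / 1000 = 0.021940 m
angle = atan(0.021940 / 0.5380)
angle = 2.335 deg


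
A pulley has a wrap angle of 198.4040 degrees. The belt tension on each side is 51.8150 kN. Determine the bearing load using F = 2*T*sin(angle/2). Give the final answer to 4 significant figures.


F = 2 * 51.8150 * sin(198.4040/2 deg)
F = 102.3 kN


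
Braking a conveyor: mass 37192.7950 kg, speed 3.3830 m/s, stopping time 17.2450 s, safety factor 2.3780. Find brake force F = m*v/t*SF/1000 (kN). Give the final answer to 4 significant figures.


F = 37192.7950 * 3.3830 / 17.2450 * 2.3780 / 1000
F = 17.35 kN


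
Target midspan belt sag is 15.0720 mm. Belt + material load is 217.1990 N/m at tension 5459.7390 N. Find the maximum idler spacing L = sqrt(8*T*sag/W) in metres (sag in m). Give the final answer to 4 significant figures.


sag = 15.0720/1000 = 0.015072 m
L = sqrt(8 * 5459.7390 * 0.015072 / 217.1990)
L = 1.741 m


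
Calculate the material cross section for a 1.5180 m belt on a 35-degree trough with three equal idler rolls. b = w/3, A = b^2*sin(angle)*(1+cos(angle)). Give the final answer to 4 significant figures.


b = 1.5180/3 = 0.506 m
A = 0.506^2 * sin(35 deg) * (1 + cos(35 deg))
A = 0.2672 m^2


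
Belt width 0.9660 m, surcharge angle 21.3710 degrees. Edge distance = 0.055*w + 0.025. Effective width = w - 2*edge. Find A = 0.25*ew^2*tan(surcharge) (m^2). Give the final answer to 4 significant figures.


edge = 0.055*0.9660 + 0.025 = 0.07813 m
ew = 0.9660 - 2*0.07813 = 0.80974 m
A = 0.25 * 0.80974^2 * tan(21.3710 deg)
A = 0.06414 m^2


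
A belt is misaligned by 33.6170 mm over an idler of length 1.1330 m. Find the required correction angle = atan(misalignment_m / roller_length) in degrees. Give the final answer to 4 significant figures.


misalign_m = 33.6170 / 1000 = 0.033617 m
angle = atan(0.033617 / 1.1330)
angle = 1.700 deg


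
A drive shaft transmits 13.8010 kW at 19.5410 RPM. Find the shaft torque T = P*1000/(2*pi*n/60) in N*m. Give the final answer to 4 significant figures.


omega = 2*pi*19.5410/60 = 2.04633 rad/s
T = 13.8010*1000 / 2.04633
T = 6744 N*m


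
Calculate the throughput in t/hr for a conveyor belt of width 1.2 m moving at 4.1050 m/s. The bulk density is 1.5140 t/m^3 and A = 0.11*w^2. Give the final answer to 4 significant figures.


A = 0.11 * 1.2^2 = 0.1584 m^2
C = 0.1584 * 4.1050 * 1.5140 * 3600
C = 3544 t/hr


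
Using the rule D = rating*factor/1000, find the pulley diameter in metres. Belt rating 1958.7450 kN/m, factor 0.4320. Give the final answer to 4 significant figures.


D = 1958.7450 * 0.4320 / 1000
D = 0.8462 m


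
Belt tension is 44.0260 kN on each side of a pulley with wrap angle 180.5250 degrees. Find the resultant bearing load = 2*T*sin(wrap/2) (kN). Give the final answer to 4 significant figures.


F = 2 * 44.0260 * sin(180.5250/2 deg)
F = 88.05 kN


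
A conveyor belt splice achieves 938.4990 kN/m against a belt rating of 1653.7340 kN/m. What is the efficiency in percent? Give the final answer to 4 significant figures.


Eff = 938.4990 / 1653.7340 * 100
Eff = 56.75 %


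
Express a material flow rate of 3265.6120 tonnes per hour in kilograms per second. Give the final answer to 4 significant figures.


m_dot = 3265.6120 * 1000 / 3600
m_dot = 907.1 kg/s


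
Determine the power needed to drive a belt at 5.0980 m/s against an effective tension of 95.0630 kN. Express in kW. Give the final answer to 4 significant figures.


P = Te * v = 95.0630 * 5.0980
P = 484.6 kW


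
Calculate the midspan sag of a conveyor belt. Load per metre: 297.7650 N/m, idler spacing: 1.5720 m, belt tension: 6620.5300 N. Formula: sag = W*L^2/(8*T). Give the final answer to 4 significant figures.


sag = 297.7650 * 1.5720^2 / (8 * 6620.5300)
sag = 0.01389 m


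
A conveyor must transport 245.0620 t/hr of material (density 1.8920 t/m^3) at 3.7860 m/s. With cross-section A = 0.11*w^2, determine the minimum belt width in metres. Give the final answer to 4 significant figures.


A_req = 245.0620 / (3.7860 * 1.8920 * 3600) = 0.00950324 m^2
w = sqrt(0.00950324 / 0.11)
w = 0.2939 m


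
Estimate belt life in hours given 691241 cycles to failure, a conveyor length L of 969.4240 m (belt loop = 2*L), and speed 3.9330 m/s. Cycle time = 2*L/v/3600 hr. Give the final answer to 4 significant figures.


cycle_time = 2 * 969.4240 / 3.9330 / 3600 = 0.136936 hr
life = 691241 * 0.136936 = 94660 hours


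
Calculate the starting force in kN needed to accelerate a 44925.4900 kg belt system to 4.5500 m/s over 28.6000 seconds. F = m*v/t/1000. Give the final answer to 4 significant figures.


F = 44925.4900 * 4.5500 / 28.6000 / 1000
F = 7.147 kN


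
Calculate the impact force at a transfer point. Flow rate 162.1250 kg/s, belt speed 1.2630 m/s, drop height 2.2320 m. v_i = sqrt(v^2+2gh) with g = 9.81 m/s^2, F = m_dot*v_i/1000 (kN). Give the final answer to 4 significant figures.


v_i = sqrt(1.2630^2 + 2*9.81*2.2320) = 6.73699 m/s
F = 162.1250 * 6.73699 / 1000
F = 1.092 kN


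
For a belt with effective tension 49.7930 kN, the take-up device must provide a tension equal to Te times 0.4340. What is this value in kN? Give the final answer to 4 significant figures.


T_tu = 49.7930 * 0.4340
T_tu = 21.61 kN


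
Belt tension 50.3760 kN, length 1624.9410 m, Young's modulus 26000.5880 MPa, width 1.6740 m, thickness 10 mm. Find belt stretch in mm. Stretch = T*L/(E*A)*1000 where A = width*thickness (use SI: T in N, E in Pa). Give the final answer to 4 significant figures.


A = 1.6740 * 0.01 = 0.01674 m^2
Stretch = 50.3760*1000 * 1624.9410 / (26000.5880e6 * 0.01674) * 1000
Stretch = 188.1 mm


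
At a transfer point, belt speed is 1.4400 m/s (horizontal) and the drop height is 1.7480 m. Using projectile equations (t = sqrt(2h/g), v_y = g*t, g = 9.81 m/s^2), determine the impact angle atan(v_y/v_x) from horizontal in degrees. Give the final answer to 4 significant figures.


t = sqrt(2*1.7480/9.81) = 0.596968 s
v_y = 9.81 * 0.596968 = 5.85626 m/s
angle = atan(5.85626 / 1.4400) = 76.19 deg


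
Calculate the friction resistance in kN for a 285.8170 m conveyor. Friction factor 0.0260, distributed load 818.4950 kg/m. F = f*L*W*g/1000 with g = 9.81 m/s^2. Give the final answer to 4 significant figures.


F = 0.0260 * 285.8170 * 818.4950 * 9.81 / 1000
F = 59.67 kN


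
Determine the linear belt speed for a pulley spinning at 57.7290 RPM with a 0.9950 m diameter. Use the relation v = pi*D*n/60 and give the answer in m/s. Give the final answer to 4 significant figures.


v = pi * 0.9950 * 57.7290 / 60
v = 3.008 m/s


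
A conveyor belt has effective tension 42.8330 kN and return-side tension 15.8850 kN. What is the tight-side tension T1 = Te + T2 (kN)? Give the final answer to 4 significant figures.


T1 = Te + T2 = 42.8330 + 15.8850
T1 = 58.72 kN


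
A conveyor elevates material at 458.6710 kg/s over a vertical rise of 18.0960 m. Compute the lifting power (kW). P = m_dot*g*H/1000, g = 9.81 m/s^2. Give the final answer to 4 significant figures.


P = 458.6710 * 9.81 * 18.0960 / 1000
P = 81.42 kW


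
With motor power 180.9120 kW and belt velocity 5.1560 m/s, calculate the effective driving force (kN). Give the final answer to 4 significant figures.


Te = P / v = 180.9120 / 5.1560
Te = 35.09 kN


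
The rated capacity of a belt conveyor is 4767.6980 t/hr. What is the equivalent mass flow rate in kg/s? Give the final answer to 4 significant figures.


m_dot = 4767.6980 * 1000 / 3600
m_dot = 1324 kg/s


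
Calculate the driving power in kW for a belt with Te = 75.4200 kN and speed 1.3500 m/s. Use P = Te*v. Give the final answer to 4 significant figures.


P = Te * v = 75.4200 * 1.3500
P = 101.8 kW


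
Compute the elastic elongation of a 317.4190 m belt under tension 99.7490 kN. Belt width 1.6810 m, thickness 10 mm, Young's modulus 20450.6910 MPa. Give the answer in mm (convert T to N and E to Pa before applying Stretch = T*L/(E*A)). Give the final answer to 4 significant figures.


A = 1.6810 * 0.01 = 0.01681 m^2
Stretch = 99.7490*1000 * 317.4190 / (20450.6910e6 * 0.01681) * 1000
Stretch = 92.10 mm


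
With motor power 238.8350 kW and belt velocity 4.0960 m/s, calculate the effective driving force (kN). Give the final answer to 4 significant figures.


Te = P / v = 238.8350 / 4.0960
Te = 58.31 kN


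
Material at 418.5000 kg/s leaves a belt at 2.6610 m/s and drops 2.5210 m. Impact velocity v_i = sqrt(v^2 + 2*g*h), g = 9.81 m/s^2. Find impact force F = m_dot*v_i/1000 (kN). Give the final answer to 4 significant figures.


v_i = sqrt(2.6610^2 + 2*9.81*2.5210) = 7.5195 m/s
F = 418.5000 * 7.5195 / 1000
F = 3.147 kN


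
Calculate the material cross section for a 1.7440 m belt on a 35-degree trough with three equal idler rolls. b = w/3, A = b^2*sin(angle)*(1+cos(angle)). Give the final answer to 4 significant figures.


b = 1.7440/3 = 0.581333 m
A = 0.581333^2 * sin(35 deg) * (1 + cos(35 deg))
A = 0.3526 m^2


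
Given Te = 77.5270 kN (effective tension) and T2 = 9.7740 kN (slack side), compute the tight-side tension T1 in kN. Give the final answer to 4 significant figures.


T1 = Te + T2 = 77.5270 + 9.7740
T1 = 87.30 kN


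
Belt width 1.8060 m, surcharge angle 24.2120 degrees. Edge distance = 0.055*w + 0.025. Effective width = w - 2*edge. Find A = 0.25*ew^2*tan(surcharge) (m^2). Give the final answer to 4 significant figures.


edge = 0.055*1.8060 + 0.025 = 0.12433 m
ew = 1.8060 - 2*0.12433 = 1.55734 m
A = 0.25 * 1.55734^2 * tan(24.2120 deg)
A = 0.2726 m^2


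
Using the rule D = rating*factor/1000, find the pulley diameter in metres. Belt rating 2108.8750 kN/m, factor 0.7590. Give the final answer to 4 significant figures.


D = 2108.8750 * 0.7590 / 1000
D = 1.601 m


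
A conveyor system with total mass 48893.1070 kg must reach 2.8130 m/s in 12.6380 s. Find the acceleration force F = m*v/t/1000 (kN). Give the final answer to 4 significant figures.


F = 48893.1070 * 2.8130 / 12.6380 / 1000
F = 10.88 kN


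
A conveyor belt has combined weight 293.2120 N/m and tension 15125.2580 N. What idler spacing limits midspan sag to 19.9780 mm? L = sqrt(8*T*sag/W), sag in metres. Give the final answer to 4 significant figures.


sag = 19.9780/1000 = 0.019978 m
L = sqrt(8 * 15125.2580 * 0.019978 / 293.2120)
L = 2.871 m


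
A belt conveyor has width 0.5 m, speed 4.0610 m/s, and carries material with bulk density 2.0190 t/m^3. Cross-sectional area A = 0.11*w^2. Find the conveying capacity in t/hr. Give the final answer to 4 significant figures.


A = 0.11 * 0.5^2 = 0.0275 m^2
C = 0.0275 * 4.0610 * 2.0190 * 3600
C = 811.7 t/hr


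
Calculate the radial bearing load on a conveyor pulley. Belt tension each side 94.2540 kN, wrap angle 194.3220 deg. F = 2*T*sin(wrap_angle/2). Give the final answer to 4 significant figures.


F = 2 * 94.2540 * sin(194.3220/2 deg)
F = 187.0 kN


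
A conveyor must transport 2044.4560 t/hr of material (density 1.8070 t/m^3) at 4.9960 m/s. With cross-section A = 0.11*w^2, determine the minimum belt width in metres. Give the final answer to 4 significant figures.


A_req = 2044.4560 / (4.9960 * 1.8070 * 3600) = 0.0629064 m^2
w = sqrt(0.0629064 / 0.11)
w = 0.7562 m


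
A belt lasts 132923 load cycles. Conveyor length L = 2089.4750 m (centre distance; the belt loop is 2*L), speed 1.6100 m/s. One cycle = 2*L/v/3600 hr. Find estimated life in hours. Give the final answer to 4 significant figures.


cycle_time = 2 * 2089.4750 / 1.6100 / 3600 = 0.721006 hr
life = 132923 * 0.721006 = 95840 hours


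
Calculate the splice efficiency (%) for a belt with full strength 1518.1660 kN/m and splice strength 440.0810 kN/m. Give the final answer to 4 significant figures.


Eff = 440.0810 / 1518.1660 * 100
Eff = 28.99 %


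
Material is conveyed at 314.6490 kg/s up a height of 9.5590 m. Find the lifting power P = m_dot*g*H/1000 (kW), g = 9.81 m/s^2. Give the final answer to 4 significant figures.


P = 314.6490 * 9.81 * 9.5590 / 1000
P = 29.51 kW


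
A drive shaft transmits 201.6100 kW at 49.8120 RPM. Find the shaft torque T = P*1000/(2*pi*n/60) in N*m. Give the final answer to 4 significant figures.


omega = 2*pi*49.8120/60 = 5.2163 rad/s
T = 201.6100*1000 / 5.2163
T = 38650 N*m


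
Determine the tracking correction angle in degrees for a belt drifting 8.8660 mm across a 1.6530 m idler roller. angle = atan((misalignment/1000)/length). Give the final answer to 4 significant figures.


misalign_m = 8.8660 / 1000 = 0.008866 m
angle = atan(0.008866 / 1.6530)
angle = 0.3073 deg


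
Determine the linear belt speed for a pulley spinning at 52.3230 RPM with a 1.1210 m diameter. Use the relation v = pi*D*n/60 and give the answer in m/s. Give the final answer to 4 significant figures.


v = pi * 1.1210 * 52.3230 / 60
v = 3.071 m/s


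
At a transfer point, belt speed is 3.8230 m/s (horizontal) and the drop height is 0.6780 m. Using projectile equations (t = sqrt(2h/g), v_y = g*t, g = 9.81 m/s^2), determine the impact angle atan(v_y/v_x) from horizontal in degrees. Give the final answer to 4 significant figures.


t = sqrt(2*0.6780/9.81) = 0.371788 s
v_y = 9.81 * 0.371788 = 3.64724 m/s
angle = atan(3.64724 / 3.8230) = 43.65 deg


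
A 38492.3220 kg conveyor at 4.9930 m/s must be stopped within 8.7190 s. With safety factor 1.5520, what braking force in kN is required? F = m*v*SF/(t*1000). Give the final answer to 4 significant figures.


F = 38492.3220 * 4.9930 / 8.7190 * 1.5520 / 1000
F = 34.21 kN


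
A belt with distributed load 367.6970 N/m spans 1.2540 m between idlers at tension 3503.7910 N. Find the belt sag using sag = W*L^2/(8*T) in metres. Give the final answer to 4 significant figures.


sag = 367.6970 * 1.2540^2 / (8 * 3503.7910)
sag = 0.02063 m


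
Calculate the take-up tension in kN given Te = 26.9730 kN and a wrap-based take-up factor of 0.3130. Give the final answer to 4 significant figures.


T_tu = 26.9730 * 0.3130
T_tu = 8.443 kN


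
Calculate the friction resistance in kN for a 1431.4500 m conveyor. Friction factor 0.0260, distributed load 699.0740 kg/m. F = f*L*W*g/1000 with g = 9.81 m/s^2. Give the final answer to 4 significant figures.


F = 0.0260 * 1431.4500 * 699.0740 * 9.81 / 1000
F = 255.2 kN


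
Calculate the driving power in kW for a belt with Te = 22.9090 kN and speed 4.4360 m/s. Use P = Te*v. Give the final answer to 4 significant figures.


P = Te * v = 22.9090 * 4.4360
P = 101.6 kW


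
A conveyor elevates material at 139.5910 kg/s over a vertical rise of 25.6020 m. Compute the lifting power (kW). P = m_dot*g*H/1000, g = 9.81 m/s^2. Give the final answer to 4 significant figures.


P = 139.5910 * 9.81 * 25.6020 / 1000
P = 35.06 kW


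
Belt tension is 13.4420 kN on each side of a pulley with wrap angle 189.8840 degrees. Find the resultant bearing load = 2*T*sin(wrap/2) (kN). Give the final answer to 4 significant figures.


F = 2 * 13.4420 * sin(189.8840/2 deg)
F = 26.78 kN


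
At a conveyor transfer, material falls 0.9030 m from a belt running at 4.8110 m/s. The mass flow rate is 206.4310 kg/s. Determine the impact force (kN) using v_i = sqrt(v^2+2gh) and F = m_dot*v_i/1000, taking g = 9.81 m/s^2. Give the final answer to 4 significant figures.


v_i = sqrt(4.8110^2 + 2*9.81*0.9030) = 6.39238 m/s
F = 206.4310 * 6.39238 / 1000
F = 1.320 kN


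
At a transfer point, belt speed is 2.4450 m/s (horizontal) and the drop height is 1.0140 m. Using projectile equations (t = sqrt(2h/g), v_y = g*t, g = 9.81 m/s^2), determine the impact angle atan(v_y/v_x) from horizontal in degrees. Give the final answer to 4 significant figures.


t = sqrt(2*1.0140/9.81) = 0.454673 s
v_y = 9.81 * 0.454673 = 4.46034 m/s
angle = atan(4.46034 / 2.4450) = 61.27 deg


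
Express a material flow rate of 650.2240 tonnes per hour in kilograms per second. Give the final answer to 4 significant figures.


m_dot = 650.2240 * 1000 / 3600
m_dot = 180.6 kg/s


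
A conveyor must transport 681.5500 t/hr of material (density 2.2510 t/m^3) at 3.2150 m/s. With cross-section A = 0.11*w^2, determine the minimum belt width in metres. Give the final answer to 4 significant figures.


A_req = 681.5500 / (3.2150 * 2.2510 * 3600) = 0.0261601 m^2
w = sqrt(0.0261601 / 0.11)
w = 0.4877 m


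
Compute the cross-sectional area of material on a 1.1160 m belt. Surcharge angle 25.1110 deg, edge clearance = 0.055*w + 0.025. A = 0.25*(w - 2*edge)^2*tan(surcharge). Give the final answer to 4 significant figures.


edge = 0.055*1.1160 + 0.025 = 0.08638 m
ew = 1.1160 - 2*0.08638 = 0.94324 m
A = 0.25 * 0.94324^2 * tan(25.1110 deg)
A = 0.1042 m^2


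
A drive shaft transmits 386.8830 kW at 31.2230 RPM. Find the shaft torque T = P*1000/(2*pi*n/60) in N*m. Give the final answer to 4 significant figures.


omega = 2*pi*31.2230/60 = 3.26966 rad/s
T = 386.8830*1000 / 3.26966
T = 118300 N*m


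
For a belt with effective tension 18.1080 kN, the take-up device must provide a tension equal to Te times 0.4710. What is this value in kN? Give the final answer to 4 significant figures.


T_tu = 18.1080 * 0.4710
T_tu = 8.529 kN


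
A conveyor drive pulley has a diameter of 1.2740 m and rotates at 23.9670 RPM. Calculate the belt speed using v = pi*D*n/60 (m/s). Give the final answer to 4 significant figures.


v = pi * 1.2740 * 23.9670 / 60
v = 1.599 m/s


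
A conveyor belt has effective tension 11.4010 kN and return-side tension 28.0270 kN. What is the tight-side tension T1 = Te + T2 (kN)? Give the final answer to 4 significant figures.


T1 = Te + T2 = 11.4010 + 28.0270
T1 = 39.43 kN


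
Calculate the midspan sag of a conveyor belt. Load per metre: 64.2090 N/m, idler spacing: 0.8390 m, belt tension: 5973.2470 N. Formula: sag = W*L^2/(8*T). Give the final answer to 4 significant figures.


sag = 64.2090 * 0.8390^2 / (8 * 5973.2470)
sag = 0.0009458 m


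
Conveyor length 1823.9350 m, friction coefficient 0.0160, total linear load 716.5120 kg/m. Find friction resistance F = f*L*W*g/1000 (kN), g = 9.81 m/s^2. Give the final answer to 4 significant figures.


F = 0.0160 * 1823.9350 * 716.5120 * 9.81 / 1000
F = 205.1 kN


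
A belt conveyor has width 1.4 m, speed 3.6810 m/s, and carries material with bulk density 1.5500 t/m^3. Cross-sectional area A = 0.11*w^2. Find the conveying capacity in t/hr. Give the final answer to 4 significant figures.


A = 0.11 * 1.4^2 = 0.2156 m^2
C = 0.2156 * 3.6810 * 1.5500 * 3600
C = 4428 t/hr


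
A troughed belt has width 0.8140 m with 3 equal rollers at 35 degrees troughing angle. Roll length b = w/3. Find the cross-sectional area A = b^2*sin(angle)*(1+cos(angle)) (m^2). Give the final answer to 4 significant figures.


b = 0.8140/3 = 0.271333 m
A = 0.271333^2 * sin(35 deg) * (1 + cos(35 deg))
A = 0.07682 m^2


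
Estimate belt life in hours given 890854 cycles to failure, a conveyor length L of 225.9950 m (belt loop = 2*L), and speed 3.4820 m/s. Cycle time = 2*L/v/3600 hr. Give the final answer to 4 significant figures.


cycle_time = 2 * 225.9950 / 3.4820 / 3600 = 0.0360577 hr
life = 890854 * 0.0360577 = 32120 hours


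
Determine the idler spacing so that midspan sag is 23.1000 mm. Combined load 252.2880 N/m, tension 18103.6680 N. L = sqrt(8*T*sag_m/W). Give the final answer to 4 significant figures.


sag = 23.1000/1000 = 0.023100 m
L = sqrt(8 * 18103.6680 * 0.023100 / 252.2880)
L = 3.642 m


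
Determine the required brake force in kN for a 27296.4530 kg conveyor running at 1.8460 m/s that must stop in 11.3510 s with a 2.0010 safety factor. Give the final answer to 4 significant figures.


F = 27296.4530 * 1.8460 / 11.3510 * 2.0010 / 1000
F = 8.883 kN


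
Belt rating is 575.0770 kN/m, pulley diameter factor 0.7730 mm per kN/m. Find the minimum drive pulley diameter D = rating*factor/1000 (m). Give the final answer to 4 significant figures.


D = 575.0770 * 0.7730 / 1000
D = 0.4445 m


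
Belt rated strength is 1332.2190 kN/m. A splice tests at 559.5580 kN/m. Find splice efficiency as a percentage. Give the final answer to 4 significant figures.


Eff = 559.5580 / 1332.2190 * 100
Eff = 42.00 %


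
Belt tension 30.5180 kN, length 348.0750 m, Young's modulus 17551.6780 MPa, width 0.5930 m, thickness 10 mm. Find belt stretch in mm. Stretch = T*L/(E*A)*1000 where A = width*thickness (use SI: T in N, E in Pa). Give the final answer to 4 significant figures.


A = 0.5930 * 0.01 = 0.00593 m^2
Stretch = 30.5180*1000 * 348.0750 / (17551.6780e6 * 0.00593) * 1000
Stretch = 102.1 mm


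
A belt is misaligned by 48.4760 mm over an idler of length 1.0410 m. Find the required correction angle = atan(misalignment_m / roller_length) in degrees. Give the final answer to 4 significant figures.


misalign_m = 48.4760 / 1000 = 0.048476 m
angle = atan(0.048476 / 1.0410)
angle = 2.666 deg


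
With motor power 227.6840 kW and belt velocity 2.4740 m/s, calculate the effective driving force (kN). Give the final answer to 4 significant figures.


Te = P / v = 227.6840 / 2.4740
Te = 92.03 kN


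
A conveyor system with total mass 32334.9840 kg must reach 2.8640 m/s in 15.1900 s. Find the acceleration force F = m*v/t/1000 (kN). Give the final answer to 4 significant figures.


F = 32334.9840 * 2.8640 / 15.1900 / 1000
F = 6.097 kN


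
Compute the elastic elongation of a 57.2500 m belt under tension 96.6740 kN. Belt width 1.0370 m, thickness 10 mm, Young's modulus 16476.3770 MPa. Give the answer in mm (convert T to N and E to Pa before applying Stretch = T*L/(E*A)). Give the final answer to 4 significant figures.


A = 1.0370 * 0.01 = 0.01037 m^2
Stretch = 96.6740*1000 * 57.2500 / (16476.3770e6 * 0.01037) * 1000
Stretch = 32.39 mm


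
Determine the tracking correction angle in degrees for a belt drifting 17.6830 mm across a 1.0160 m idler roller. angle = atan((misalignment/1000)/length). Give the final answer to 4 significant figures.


misalign_m = 17.6830 / 1000 = 0.017683 m
angle = atan(0.017683 / 1.0160)
angle = 0.9971 deg


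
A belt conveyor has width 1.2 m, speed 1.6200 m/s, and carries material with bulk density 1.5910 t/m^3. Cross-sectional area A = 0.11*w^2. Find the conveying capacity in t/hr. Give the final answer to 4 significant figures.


A = 0.11 * 1.2^2 = 0.1584 m^2
C = 0.1584 * 1.6200 * 1.5910 * 3600
C = 1470 t/hr


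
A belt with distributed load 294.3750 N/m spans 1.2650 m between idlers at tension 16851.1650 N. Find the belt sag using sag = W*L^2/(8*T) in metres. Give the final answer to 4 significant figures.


sag = 294.3750 * 1.2650^2 / (8 * 16851.1650)
sag = 0.003494 m


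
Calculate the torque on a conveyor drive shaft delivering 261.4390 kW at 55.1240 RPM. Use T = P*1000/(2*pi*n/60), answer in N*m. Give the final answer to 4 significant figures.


omega = 2*pi*55.1240/60 = 5.77257 rad/s
T = 261.4390*1000 / 5.77257
T = 45290 N*m


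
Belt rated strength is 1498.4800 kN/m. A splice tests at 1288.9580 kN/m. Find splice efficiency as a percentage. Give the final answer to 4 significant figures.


Eff = 1288.9580 / 1498.4800 * 100
Eff = 86.02 %


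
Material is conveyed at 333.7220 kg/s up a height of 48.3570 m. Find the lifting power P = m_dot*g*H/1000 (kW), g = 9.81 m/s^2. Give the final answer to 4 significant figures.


P = 333.7220 * 9.81 * 48.3570 / 1000
P = 158.3 kW


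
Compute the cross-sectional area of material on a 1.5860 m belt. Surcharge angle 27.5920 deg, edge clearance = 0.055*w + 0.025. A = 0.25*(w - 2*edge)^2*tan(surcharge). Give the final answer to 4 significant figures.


edge = 0.055*1.5860 + 0.025 = 0.11223 m
ew = 1.5860 - 2*0.11223 = 1.36154 m
A = 0.25 * 1.36154^2 * tan(27.5920 deg)
A = 0.2422 m^2


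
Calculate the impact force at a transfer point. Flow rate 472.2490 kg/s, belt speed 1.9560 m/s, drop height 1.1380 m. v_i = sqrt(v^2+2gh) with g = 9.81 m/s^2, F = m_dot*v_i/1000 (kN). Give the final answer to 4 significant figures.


v_i = sqrt(1.9560^2 + 2*9.81*1.1380) = 5.11405 m/s
F = 472.2490 * 5.11405 / 1000
F = 2.415 kN


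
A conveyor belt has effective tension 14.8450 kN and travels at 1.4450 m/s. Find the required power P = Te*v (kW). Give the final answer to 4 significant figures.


P = Te * v = 14.8450 * 1.4450
P = 21.45 kW


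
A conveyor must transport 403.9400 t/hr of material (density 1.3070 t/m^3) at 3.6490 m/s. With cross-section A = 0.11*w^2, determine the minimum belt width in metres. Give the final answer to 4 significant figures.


A_req = 403.9400 / (3.6490 * 1.3070 * 3600) = 0.0235269 m^2
w = sqrt(0.0235269 / 0.11)
w = 0.4625 m


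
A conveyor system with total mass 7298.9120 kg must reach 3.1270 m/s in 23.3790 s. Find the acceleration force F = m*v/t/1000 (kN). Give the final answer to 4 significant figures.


F = 7298.9120 * 3.1270 / 23.3790 / 1000
F = 0.9762 kN


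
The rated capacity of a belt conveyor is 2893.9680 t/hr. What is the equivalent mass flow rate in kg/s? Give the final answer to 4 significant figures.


m_dot = 2893.9680 * 1000 / 3600
m_dot = 803.9 kg/s


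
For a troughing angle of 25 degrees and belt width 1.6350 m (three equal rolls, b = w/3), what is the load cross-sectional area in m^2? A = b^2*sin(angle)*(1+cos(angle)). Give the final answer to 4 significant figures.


b = 1.6350/3 = 0.545 m
A = 0.545^2 * sin(25 deg) * (1 + cos(25 deg))
A = 0.2393 m^2


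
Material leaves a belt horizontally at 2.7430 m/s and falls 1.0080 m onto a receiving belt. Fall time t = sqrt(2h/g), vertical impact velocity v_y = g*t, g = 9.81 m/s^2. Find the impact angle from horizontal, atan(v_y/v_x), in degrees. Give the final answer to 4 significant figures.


t = sqrt(2*1.0080/9.81) = 0.453326 s
v_y = 9.81 * 0.453326 = 4.44713 m/s
angle = atan(4.44713 / 2.7430) = 58.33 deg


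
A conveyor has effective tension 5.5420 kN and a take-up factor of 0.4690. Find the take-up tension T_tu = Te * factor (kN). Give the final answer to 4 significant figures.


T_tu = 5.5420 * 0.4690
T_tu = 2.599 kN


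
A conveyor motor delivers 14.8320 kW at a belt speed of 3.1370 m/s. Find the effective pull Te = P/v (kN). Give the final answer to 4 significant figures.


Te = P / v = 14.8320 / 3.1370
Te = 4.728 kN


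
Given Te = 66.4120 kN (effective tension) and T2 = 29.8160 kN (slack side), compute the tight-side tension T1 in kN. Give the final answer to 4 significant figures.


T1 = Te + T2 = 66.4120 + 29.8160
T1 = 96.23 kN


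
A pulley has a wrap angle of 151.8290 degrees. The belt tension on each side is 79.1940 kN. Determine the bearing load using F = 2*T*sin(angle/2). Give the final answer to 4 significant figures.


F = 2 * 79.1940 * sin(151.8290/2 deg)
F = 153.6 kN


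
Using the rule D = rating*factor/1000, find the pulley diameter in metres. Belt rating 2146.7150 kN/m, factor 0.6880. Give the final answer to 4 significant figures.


D = 2146.7150 * 0.6880 / 1000
D = 1.477 m


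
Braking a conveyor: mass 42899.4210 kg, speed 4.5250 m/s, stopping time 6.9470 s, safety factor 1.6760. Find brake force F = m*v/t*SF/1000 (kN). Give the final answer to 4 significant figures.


F = 42899.4210 * 4.5250 / 6.9470 * 1.6760 / 1000
F = 46.83 kN


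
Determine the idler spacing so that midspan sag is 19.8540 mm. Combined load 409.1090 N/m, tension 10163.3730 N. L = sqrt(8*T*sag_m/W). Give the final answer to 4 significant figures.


sag = 19.8540/1000 = 0.019854 m
L = sqrt(8 * 10163.3730 * 0.019854 / 409.1090)
L = 1.986 m


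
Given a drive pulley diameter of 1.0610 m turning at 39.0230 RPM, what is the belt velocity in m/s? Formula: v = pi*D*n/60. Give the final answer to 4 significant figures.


v = pi * 1.0610 * 39.0230 / 60
v = 2.168 m/s


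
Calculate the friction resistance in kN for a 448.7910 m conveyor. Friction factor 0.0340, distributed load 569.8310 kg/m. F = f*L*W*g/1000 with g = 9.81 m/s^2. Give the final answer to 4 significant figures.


F = 0.0340 * 448.7910 * 569.8310 * 9.81 / 1000
F = 85.30 kN


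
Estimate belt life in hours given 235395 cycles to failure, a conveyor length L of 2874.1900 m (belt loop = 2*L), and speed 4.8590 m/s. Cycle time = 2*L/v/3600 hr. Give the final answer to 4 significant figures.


cycle_time = 2 * 2874.1900 / 4.8590 / 3600 = 0.328622 hr
life = 235395 * 0.328622 = 77360 hours


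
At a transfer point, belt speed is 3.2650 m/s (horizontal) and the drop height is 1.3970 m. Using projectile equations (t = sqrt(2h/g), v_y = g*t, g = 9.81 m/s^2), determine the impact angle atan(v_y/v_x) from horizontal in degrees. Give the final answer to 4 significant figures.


t = sqrt(2*1.3970/9.81) = 0.533677 s
v_y = 9.81 * 0.533677 = 5.23537 m/s
angle = atan(5.23537 / 3.2650) = 58.05 deg


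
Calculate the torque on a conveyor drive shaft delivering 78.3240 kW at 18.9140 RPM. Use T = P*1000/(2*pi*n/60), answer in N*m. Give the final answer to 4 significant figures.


omega = 2*pi*18.9140/60 = 1.98067 rad/s
T = 78.3240*1000 / 1.98067
T = 39540 N*m


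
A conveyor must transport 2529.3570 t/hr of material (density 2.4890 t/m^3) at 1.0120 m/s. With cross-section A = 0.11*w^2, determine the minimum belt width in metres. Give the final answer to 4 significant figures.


A_req = 2529.3570 / (1.0120 * 2.4890 * 3600) = 0.278934 m^2
w = sqrt(0.278934 / 0.11)
w = 1.592 m


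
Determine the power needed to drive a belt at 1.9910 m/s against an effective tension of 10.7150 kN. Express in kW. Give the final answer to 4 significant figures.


P = Te * v = 10.7150 * 1.9910
P = 21.33 kW


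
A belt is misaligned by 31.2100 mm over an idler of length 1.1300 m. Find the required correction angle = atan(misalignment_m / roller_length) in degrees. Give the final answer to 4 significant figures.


misalign_m = 31.2100 / 1000 = 0.031210 m
angle = atan(0.031210 / 1.1300)
angle = 1.582 deg


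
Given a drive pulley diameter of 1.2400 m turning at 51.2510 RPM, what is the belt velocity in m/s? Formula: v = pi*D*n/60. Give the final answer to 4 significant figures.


v = pi * 1.2400 * 51.2510 / 60
v = 3.328 m/s


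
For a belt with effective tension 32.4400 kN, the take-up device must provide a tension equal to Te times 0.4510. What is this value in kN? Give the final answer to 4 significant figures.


T_tu = 32.4400 * 0.4510
T_tu = 14.63 kN


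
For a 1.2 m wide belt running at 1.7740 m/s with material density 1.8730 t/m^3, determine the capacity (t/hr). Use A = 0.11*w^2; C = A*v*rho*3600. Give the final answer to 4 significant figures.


A = 0.11 * 1.2^2 = 0.1584 m^2
C = 0.1584 * 1.7740 * 1.8730 * 3600
C = 1895 t/hr


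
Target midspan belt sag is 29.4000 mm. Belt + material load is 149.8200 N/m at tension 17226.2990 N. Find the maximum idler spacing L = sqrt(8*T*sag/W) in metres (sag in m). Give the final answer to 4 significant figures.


sag = 29.4000/1000 = 0.029400 m
L = sqrt(8 * 17226.2990 * 0.029400 / 149.8200)
L = 5.200 m


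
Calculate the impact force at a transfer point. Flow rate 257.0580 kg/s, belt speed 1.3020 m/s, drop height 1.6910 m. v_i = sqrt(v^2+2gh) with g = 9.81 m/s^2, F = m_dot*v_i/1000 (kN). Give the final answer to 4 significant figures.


v_i = sqrt(1.3020^2 + 2*9.81*1.6910) = 5.9053 m/s
F = 257.0580 * 5.9053 / 1000
F = 1.518 kN


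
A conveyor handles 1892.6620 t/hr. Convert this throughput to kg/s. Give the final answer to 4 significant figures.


m_dot = 1892.6620 * 1000 / 3600
m_dot = 525.7 kg/s
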